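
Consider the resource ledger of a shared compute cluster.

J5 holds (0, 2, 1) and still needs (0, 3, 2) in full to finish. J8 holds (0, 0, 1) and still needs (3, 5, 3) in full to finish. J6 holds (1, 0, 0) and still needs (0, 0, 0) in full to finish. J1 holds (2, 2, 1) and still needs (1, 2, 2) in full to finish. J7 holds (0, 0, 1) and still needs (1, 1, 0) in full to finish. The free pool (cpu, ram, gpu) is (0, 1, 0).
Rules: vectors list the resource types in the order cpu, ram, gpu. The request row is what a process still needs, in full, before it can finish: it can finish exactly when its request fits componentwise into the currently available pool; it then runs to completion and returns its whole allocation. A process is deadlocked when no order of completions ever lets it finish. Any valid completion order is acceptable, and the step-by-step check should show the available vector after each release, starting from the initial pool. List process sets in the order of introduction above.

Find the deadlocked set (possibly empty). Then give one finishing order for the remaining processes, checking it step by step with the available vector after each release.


Deadlocked set: J5, J8 and J1.
Key observation: once J6, J7 finish, the pool peaks at (1, 1, 1) — and every remaining process still needs more ram than that.
One completion order for the rest: J6, J7. Check, step by step:
  pool = (0, 1, 0)
  run J6 (needs (0, 0, 0), free (0, 1, 0)); after release of (1, 0, 0) the pool is (1, 1, 0)
  run J7 (needs (1, 1, 0), free (1, 1, 0)); after release of (0, 0, 1) the pool is (1, 1, 1)
The blocked processes can never fit:
  J5 cannot run: need (0, 3, 2) vs free (1, 1, 1) (insufficient ram and gpu)
  J8 cannot run: need (3, 5, 3) vs free (1, 1, 1) (insufficient cpu, ram and gpu)
  J1 cannot run: need (1, 2, 2) vs free (1, 1, 1) (insufficient ram and gpu)


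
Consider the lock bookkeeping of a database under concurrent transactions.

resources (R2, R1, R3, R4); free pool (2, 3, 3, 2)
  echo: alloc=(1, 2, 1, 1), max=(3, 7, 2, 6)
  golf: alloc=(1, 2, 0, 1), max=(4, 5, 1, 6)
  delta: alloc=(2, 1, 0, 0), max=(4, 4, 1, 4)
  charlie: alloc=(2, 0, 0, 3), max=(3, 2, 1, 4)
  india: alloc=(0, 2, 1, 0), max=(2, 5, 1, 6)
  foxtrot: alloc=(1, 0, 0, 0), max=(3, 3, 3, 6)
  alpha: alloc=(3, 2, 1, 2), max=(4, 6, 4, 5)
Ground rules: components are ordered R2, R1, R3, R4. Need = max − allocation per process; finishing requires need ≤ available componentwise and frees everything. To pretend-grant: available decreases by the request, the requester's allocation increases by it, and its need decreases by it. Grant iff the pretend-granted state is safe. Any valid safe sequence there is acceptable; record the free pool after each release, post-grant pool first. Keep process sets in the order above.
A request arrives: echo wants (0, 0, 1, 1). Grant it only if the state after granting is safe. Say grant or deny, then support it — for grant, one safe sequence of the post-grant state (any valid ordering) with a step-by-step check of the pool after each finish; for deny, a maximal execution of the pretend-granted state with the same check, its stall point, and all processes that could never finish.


DENY. Granting would leave the state unsafe.
Key observation: after charlie, delta the pool peaks at (6, 4, 2, 4), and each blocked process is short somewhere: echo on R1; golf on R4; india on R4; foxtrot on R3, R4; alpha on R3.
On the post-grant state, charlie, delta is a maximal run — nothing extends it. Check, step by step:
  pool = (2, 3, 2, 1)
  charlie: need (1, 2, 1, 1) fits (2, 3, 2, 1); releases (2, 0, 0, 3), pool now (4, 3, 2, 4)
  delta: need (2, 3, 1, 4) fits (4, 3, 2, 4); releases (2, 1, 0, 0), pool now (6, 4, 2, 4)
  blocked: echo wants (2, 5, 0, 4), pool (6, 4, 2, 4) — not enough R1
  blocked: golf wants (3, 3, 1, 5), pool (6, 4, 2, 4) — not enough R4
  blocked: india wants (2, 3, 0, 6), pool (6, 4, 2, 4) — not enough R4
  blocked: foxtrot wants (2, 3, 3, 6), pool (6, 4, 2, 4) — not enough R3 and R4
  blocked: alpha wants (1, 4, 3, 3), pool (6, 4, 2, 4) — not enough R3
Processes that could never finish after the grant: echo, golf, india, foxtrot and alpha.


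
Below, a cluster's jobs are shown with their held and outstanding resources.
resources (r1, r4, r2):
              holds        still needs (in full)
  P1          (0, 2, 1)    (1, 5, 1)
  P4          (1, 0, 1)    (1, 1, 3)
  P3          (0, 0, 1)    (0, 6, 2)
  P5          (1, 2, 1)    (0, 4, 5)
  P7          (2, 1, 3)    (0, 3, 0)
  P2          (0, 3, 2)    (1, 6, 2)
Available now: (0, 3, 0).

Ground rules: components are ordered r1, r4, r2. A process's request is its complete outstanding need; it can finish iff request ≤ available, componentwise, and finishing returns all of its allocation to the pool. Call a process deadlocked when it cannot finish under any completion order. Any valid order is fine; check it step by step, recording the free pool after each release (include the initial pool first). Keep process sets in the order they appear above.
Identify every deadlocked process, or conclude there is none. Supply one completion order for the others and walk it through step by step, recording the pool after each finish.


Deadlocked: P1, P3, P5 and P2.
Key observation: after P7, P4 the pool peaks at (3, 4, 4), and each blocked process is short somewhere: P1 on r4; P3 on r4; P5 on r2; P2 on r4.
One completion order for the rest: P7, P4. Check, step by step:
  pool = (0, 3, 0)
  run P7 (needs (0, 3, 0), free (0, 3, 0)); after release of (2, 1, 3) the pool is (2, 4, 3)
  run P4 (needs (1, 1, 3), free (2, 4, 3)); after release of (1, 0, 1) the pool is (3, 4, 4)
None of the blocked processes ever fits:
  P1 cannot run: need (1, 5, 1) vs free (3, 4, 4) (insufficient r4)
  P3 cannot run: need (0, 6, 2) vs free (3, 4, 4) (insufficient r4)
  P5 cannot run: need (0, 4, 5) vs free (3, 4, 4) (insufficient r2)
  P2 cannot run: need (1, 6, 2) vs free (3, 4, 4) (insufficient r4)


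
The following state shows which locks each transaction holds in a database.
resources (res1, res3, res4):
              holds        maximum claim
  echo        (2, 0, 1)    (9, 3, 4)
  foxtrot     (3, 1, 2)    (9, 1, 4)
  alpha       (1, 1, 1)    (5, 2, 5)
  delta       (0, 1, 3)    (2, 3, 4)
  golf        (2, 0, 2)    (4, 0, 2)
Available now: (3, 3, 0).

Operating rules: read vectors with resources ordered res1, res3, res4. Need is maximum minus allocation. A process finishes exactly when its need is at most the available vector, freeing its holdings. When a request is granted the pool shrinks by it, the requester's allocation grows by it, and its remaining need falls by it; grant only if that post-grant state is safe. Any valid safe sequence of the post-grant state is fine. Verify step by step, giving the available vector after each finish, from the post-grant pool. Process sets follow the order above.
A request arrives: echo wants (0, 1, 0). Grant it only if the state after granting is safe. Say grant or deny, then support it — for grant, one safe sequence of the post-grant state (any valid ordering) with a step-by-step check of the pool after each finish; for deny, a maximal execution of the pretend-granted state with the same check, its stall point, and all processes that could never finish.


GRANT. The post-grant state is safe; one safe sequence: golf, delta, alpha, foxtrot, echo.
Key observation: after the grant the pool drops to (3, 2, 0), which still lets golf finish first and unwind the rest.
Check on the post-grant state, step by step:
  pool = (3, 2, 0)
  golf needs (2, 0, 0) <= (3, 2, 0) -> finishes; pool += (2, 0, 2) = (5, 2, 2)
  delta needs (2, 2, 1) <= (5, 2, 2) -> finishes; pool += (0, 1, 3) = (5, 3, 5)
  alpha needs (4, 1, 4) <= (5, 3, 5) -> finishes; pool += (1, 1, 1) = (6, 4, 6)
  foxtrot needs (6, 0, 2) <= (6, 4, 6) -> finishes; pool += (3, 1, 2) = (9, 5, 8)
  echo needs (7, 2, 3) <= (9, 5, 8) -> finishes; pool += (2, 1, 1) = (11, 6, 9)


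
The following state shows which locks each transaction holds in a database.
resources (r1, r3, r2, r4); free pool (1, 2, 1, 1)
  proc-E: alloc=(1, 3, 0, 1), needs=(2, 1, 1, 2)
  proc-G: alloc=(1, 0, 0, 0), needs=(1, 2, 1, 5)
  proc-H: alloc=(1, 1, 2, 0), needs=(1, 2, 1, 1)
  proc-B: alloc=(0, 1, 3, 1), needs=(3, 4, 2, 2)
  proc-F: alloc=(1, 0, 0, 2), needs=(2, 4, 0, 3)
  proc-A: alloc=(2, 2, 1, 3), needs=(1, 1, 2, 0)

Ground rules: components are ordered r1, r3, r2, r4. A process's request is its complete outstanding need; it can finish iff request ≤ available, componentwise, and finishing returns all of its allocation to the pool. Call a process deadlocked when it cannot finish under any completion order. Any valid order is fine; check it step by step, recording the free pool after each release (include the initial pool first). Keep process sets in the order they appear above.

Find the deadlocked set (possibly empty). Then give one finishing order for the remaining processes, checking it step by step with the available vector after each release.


No process is deadlocked.
Key observation: no deadlock: proc-H fits now, and the freed resources carry the rest through.
The rest can finish in the order proc-H, proc-A, proc-F, proc-E, proc-G, proc-B. Walking it through:
  pool = (1, 2, 1, 1)
  proc-H: need (1, 2, 1, 1) fits (1, 2, 1, 1); releases (1, 1, 2, 0), pool now (2, 3, 3, 1)
  proc-A: need (1, 1, 2, 0) fits (2, 3, 3, 1); releases (2, 2, 1, 3), pool now (4, 5, 4, 4)
  proc-F: need (2, 4, 0, 3) fits (4, 5, 4, 4); releases (1, 0, 0, 2), pool now (5, 5, 4, 6)
  proc-E: need (2, 1, 1, 2) fits (5, 5, 4, 6); releases (1, 3, 0, 1), pool now (6, 8, 4, 7)
  proc-G: need (1, 2, 1, 5) fits (6, 8, 4, 7); releases (1, 0, 0, 0), pool now (7, 8, 4, 7)
  proc-B: need (3, 4, 2, 2) fits (7, 8, 4, 7); releases (0, 1, 3, 1), pool now (7, 9, 7, 8)


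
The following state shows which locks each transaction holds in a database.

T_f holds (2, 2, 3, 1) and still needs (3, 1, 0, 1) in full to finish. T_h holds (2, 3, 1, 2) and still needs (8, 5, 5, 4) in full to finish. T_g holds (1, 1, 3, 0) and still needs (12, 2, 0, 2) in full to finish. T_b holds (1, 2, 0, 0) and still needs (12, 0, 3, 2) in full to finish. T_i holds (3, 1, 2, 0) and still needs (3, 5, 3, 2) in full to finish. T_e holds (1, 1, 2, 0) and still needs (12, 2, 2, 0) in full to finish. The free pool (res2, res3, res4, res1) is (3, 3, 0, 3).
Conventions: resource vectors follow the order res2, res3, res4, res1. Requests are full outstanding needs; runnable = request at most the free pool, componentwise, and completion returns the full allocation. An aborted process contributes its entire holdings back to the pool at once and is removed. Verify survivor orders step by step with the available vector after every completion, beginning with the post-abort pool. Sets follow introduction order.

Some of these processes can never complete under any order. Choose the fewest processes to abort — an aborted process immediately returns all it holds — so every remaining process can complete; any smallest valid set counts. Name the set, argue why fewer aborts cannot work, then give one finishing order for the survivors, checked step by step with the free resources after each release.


Abort T_g and T_e.
Key observation: the returned (2, 2, 5, 0) from T_g and T_e is what brings T_b — unrunnable before, under any order — into play at step 4.
Minimality, checking each single-abort alternative: T_f alone leaves T_g blocked (short on res2); T_h alone leaves T_g blocked (short on res2); T_g alone leaves T_b blocked (short on res2); T_b alone leaves T_g blocked (short on res2); T_i alone leaves T_g blocked (short on res2); T_e alone leaves T_g blocked (short on res2).
One survivor order: T_i, T_f, T_h, T_b. Walking it through (post-abort pool first):
  pool = (5, 5, 5, 3)
  run T_i (needs (3, 5, 3, 2), free (5, 5, 5, 3)); after release of (3, 1, 2, 0) the pool is (8, 6, 7, 3)
  run T_f (needs (3, 1, 0, 1), free (8, 6, 7, 3)); after release of (2, 2, 3, 1) the pool is (10, 8, 10, 4)
  run T_h (needs (8, 5, 5, 4), free (10, 8, 10, 4)); after release of (2, 3, 1, 2) the pool is (12, 11, 11, 6)
  run T_b (needs (12, 0, 3, 2), free (12, 11, 11, 6)); after release of (1, 2, 0, 0) the pool is (13, 13, 11, 6)


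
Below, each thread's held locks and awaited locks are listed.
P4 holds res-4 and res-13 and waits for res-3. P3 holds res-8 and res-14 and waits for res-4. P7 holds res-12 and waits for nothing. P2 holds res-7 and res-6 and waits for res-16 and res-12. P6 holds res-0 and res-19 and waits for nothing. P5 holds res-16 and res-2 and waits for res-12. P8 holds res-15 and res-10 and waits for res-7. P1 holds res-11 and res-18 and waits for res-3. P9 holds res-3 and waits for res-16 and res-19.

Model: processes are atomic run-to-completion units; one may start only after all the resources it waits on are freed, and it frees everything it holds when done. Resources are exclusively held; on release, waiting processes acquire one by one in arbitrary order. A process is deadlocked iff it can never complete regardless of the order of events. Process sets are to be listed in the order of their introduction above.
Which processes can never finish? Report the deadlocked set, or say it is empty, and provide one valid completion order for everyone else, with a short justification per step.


Nothing here is deadlocked.
Key observation: although several processes wait, no cycle exists — each chain bottoms out at a free runner.
A valid finishing order for the others: P7, P5, P6, P9, P2, P4, P8, P1, P3.
Check, step by step:
  run P7 (it waits on nothing); releases res-12
  P5 waits on res-12 — all released -> runs and releases res-16 and res-2
  run P6 (it waits on nothing); releases res-0 and res-19
  P9 waits on res-16 and res-19 — all released -> runs and releases res-3
  P2 waits on res-16 and res-12 — all released -> runs and releases res-7 and res-6
  P4 waits on res-3 — all released -> runs and releases res-4 and res-13
  P8 waits on res-7 — all released -> runs and releases res-15 and res-10
  P1 waits on res-3 — all released -> runs and releases res-11 and res-18
  P3 waits on res-4 — all released -> runs and releases res-8 and res-14


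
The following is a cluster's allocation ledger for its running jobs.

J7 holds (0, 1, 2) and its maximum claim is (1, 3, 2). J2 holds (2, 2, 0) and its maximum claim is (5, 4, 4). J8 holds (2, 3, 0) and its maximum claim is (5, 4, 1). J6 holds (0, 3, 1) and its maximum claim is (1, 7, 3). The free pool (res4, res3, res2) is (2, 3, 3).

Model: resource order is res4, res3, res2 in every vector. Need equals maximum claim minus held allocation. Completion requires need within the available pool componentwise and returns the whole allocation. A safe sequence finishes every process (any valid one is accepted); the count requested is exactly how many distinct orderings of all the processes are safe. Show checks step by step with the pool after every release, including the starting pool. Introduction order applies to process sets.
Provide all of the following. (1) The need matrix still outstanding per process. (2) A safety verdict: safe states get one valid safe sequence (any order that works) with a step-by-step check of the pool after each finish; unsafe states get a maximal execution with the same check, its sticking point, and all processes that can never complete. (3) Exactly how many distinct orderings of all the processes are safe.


(1) Remaining need (order res4, res3, res2):
  J7: (1, 2, 0)
  J2: (3, 2, 4)
  J8: (3, 1, 1)
  J6: (1, 4, 2)
(2) UNSAFE — no complete ordering exists.
Key observation: no order helps: past J7, J6, the free pool tops out at (2, 7, 6), below what each blocked process needs in res4.
A maximal execution: J7, J6 — then nothing else fits. Walking it through:
  pool = (2, 3, 3)
  run J7 (needs (1, 2, 0), free (2, 3, 3)); after release of (0, 1, 2) the pool is (2, 4, 5)
  run J6 (needs (1, 4, 2), free (2, 4, 5)); after release of (0, 3, 1) the pool is (2, 7, 6)
  J2 cannot run: need (3, 2, 4) vs free (2, 7, 6) (insufficient res4)
  J8 cannot run: need (3, 1, 1) vs free (2, 7, 6) (insufficient res4)
Processes that can never finish: J2 and J8.
(3) The exact count: 0 of the possible complete orderings are safe sequences.


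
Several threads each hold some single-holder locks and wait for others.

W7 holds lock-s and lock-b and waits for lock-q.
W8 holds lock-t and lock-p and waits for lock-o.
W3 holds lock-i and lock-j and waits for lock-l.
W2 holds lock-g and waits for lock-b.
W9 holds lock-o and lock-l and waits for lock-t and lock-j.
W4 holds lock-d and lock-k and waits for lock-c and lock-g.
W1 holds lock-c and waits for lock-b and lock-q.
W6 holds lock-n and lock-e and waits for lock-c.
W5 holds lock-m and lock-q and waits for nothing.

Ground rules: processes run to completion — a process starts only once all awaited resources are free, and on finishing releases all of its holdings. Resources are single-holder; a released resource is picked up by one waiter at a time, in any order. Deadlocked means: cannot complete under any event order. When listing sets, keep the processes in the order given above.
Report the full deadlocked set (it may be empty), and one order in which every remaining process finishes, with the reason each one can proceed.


The deadlocked set is W8, W3 and W9.
Key observation: the wait chain closes on itself along W8 -> W9 -> W8; W3 is caught in further circular waits.
The rest can finish in the order W5, W7, W2, W1, W4, W6.
Check, step by step:
  W5 waits on nothing -> runs at once and releases lock-m and lock-q
  W7 waits on lock-q — all released -> runs and releases lock-s and lock-b
  W2 waits on lock-b — all released -> runs and releases lock-g
  W1 waits on lock-b and lock-q — all released -> runs and releases lock-c
  W4 waits on lock-c and lock-g — all released -> runs and releases lock-d and lock-k
  W6 waits on lock-c — all released -> runs and releases lock-n and lock-e


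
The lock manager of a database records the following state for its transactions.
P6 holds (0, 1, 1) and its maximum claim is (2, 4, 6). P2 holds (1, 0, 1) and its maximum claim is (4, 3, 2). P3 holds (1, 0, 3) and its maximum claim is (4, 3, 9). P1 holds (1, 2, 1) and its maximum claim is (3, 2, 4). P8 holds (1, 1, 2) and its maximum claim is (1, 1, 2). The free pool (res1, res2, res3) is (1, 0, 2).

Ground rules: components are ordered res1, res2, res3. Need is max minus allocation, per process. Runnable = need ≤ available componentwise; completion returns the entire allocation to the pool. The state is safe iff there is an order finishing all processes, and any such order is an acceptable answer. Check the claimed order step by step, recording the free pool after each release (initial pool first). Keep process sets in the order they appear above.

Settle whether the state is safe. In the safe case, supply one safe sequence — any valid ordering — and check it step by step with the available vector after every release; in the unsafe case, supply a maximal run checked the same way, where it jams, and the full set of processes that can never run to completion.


SAFE — a valid safe sequence is P8, P1, P6, P2, P3.
Key observation: the order's first zero-slack moment is P1 ((2, 0, 3) needed, (2, 1, 4) free — a requested resource with nothing to spare).
Check, step by step:
  pool = (1, 0, 2)
  run P8 (needs (0, 0, 0), free (1, 0, 2)); after release of (1, 1, 2) the pool is (2, 1, 4)
  run P1 (needs (2, 0, 3), free (2, 1, 4)); after release of (1, 2, 1) the pool is (3, 3, 5)
  run P6 (needs (2, 3, 5), free (3, 3, 5)); after release of (0, 1, 1) the pool is (3, 4, 6)
  run P2 (needs (3, 3, 1), free (3, 4, 6)); after release of (1, 0, 1) the pool is (4, 4, 7)
  run P3 (needs (3, 3, 6), free (4, 4, 7)); after release of (1, 0, 3) the pool is (5, 4, 10)


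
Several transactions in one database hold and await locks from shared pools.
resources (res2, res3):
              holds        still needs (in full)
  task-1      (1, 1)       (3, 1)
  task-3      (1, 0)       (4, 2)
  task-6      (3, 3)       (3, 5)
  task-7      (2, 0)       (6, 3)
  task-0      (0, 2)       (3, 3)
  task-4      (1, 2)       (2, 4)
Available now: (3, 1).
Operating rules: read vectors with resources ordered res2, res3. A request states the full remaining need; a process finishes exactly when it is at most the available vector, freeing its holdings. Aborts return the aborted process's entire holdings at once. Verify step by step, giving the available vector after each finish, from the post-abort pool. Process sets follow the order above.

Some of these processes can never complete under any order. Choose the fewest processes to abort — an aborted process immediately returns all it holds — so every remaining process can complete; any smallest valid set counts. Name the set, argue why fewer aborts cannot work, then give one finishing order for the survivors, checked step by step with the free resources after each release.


Minimum abort set: task-0.
Key observation: the deadlocked task-4 becomes finishable only because task-0 released (0, 2); it completes at step 2 below.
Minimality: the empty abort set fails — the state is deadlocked as it stands.
The survivors complete as task-1, task-4, task-6, task-3, task-7. Walking it through (starting from the post-abort pool):
  pool = (3, 3)
  task-1 needs (3, 1) <= (3, 3) -> finishes; pool += (1, 1) = (4, 4)
  task-4 needs (2, 4) <= (4, 4) -> finishes; pool += (1, 2) = (5, 6)
  task-6 needs (3, 5) <= (5, 6) -> finishes; pool += (3, 3) = (8, 9)
  task-3 needs (4, 2) <= (8, 9) -> finishes; pool += (1, 0) = (9, 9)
  task-7 needs (6, 3) <= (9, 9) -> finishes; pool += (2, 0) = (11, 9)


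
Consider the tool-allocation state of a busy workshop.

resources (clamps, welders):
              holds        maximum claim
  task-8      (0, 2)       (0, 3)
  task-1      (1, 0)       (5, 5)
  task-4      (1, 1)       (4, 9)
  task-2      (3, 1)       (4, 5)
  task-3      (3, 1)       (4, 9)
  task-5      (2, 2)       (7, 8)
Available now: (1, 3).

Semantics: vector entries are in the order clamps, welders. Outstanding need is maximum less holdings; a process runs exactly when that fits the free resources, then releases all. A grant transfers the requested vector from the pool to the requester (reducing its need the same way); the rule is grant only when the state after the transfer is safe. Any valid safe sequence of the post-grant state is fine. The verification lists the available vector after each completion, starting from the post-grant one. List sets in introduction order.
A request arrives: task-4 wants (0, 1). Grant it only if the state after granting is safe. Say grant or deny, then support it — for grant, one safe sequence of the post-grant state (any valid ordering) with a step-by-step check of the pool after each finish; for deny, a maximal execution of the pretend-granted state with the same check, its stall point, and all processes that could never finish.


DENY: after the grant no complete ordering would exist.
Key observation: welders is the bottleneck — with task-8, task-2, task-1 done the pool holds (5, 5), short of every remaining need.
Pretend the grant happened; the run task-8, task-2, task-1 goes as far as possible. Step-by-step check:
  pool = (1, 2)
  task-8: need (0, 1) fits (1, 2); releases (0, 2), pool now (1, 4)
  task-2: need (1, 4) fits (1, 4); releases (3, 1), pool now (4, 5)
  task-1: need (4, 5) fits (4, 5); releases (1, 0), pool now (5, 5)
  task-4 cannot run: need (3, 7) vs free (5, 5) (insufficient welders)
  task-3 cannot run: need (1, 8) vs free (5, 5) (insufficient welders)
  task-5 cannot run: need (5, 6) vs free (5, 5) (insufficient welders)
Post-grant, the permanently blocked set is task-4, task-3 and task-5.


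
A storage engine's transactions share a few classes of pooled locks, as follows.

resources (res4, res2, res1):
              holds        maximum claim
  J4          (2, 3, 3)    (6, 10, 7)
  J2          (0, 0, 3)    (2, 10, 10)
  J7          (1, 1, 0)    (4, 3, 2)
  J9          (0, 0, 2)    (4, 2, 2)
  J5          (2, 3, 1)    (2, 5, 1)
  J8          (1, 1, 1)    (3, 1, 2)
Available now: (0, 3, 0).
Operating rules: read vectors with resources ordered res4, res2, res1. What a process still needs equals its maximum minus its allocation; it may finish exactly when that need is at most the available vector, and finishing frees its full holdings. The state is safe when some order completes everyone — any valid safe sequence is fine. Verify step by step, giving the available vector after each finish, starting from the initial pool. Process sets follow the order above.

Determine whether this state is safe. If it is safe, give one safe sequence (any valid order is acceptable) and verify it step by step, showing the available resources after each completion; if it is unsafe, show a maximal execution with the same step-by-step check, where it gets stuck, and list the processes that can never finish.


The state is SAFE; one workable sequence: J5, J8, J7, J9, J4, J2.
Key observation: J8 marks the first exact bind of the order: its need (2, 0, 1) fits the free (2, 6, 1) with zero slack on a requested resource.
Check, step by step:
  pool = (0, 3, 0)
  run J5 (needs (0, 2, 0), free (0, 3, 0)); after release of (2, 3, 1) the pool is (2, 6, 1)
  run J8 (needs (2, 0, 1), free (2, 6, 1)); after release of (1, 1, 1) the pool is (3, 7, 2)
  run J7 (needs (3, 2, 2), free (3, 7, 2)); after release of (1, 1, 0) the pool is (4, 8, 2)
  run J9 (needs (4, 2, 0), free (4, 8, 2)); after release of (0, 0, 2) the pool is (4, 8, 4)
  run J4 (needs (4, 7, 4), free (4, 8, 4)); after release of (2, 3, 3) the pool is (6, 11, 7)
  run J2 (needs (2, 10, 7), free (6, 11, 7)); after release of (0, 0, 3) the pool is (6, 11, 10)


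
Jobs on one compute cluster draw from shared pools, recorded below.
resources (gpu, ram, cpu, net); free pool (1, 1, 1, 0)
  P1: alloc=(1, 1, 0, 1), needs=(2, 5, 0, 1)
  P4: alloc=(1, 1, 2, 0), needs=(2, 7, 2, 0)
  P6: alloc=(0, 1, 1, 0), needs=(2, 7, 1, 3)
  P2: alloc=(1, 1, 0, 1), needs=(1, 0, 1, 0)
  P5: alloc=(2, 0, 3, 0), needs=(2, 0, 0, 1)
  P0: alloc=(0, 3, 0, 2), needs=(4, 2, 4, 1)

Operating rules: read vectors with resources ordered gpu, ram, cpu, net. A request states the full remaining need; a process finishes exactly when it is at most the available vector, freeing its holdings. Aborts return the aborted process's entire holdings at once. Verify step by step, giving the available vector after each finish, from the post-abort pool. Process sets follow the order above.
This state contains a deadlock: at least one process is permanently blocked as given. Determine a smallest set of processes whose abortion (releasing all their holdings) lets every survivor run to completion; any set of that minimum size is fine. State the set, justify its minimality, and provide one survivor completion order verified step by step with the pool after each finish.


The answer: abort P6.
Key observation: aborting P6 returns (0, 1, 1, 0), and P4 — hopeless before — runs at step 5 with the returned capacity in the pool.
Why nothing smaller works: aborting no one leaves the state deadlocked as given.
The survivors complete as P2, P5, P0, P1, P4. Walking it through (starting from the post-abort pool):
  pool = (1, 2, 2, 0)
  run P2 (needs (1, 0, 1, 0), free (1, 2, 2, 0)); after release of (1, 1, 0, 1) the pool is (2, 3, 2, 1)
  run P5 (needs (2, 0, 0, 1), free (2, 3, 2, 1)); after release of (2, 0, 3, 0) the pool is (4, 3, 5, 1)
  run P0 (needs (4, 2, 4, 1), free (4, 3, 5, 1)); after release of (0, 3, 0, 2) the pool is (4, 6, 5, 3)
  run P1 (needs (2, 5, 0, 1), free (4, 6, 5, 3)); after release of (1, 1, 0, 1) the pool is (5, 7, 5, 4)
  run P4 (needs (2, 7, 2, 0), free (5, 7, 5, 4)); after release of (1, 1, 2, 0) the pool is (6, 8, 7, 4)


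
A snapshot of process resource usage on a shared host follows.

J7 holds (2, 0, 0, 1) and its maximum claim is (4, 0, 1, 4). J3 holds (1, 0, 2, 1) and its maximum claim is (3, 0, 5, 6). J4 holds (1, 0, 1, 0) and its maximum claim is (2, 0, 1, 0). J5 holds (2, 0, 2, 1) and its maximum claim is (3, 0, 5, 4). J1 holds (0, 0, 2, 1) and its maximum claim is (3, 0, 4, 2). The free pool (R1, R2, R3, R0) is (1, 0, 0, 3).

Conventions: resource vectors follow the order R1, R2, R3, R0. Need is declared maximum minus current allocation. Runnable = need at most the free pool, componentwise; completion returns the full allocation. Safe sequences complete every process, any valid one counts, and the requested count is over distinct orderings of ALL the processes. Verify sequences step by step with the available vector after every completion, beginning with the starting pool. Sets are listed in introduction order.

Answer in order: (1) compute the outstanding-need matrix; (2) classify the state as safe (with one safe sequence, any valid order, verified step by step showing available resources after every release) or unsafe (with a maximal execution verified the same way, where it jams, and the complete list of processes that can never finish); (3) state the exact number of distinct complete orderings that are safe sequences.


(1) Remaining need (order R1, R2, R3, R0):
  J7: (2, 0, 1, 3)
  J3: (2, 0, 3, 5)
  J4: (1, 0, 0, 0)
  J5: (1, 0, 3, 3)
  J1: (3, 0, 2, 1)
(2) UNSAFE — no complete ordering exists.
Key observation: even finishing J4, J7 leaves just (4, 0, 1, 4) free — too little R3 for any of the remaining processes.
Going as far as possible: J4, J7; after that, nothing fits. Step-by-step check:
  pool = (1, 0, 0, 3)
  J4: need (1, 0, 0, 0) fits (1, 0, 0, 3); releases (1, 0, 1, 0), pool now (2, 0, 1, 3)
  J7: need (2, 0, 1, 3) fits (2, 0, 1, 3); releases (2, 0, 0, 1), pool now (4, 0, 1, 4)
  blocked: J3 wants (2, 0, 3, 5), pool (4, 0, 1, 4) — not enough R3 and R0
  blocked: J5 wants (1, 0, 3, 3), pool (4, 0, 1, 4) — not enough R3
  blocked: J1 wants (3, 0, 2, 1), pool (4, 0, 1, 4) — not enough R3
Processes that can never finish: J3, J5 and J1.
(3) The exact count: 0 of the possible complete orderings are safe sequences.


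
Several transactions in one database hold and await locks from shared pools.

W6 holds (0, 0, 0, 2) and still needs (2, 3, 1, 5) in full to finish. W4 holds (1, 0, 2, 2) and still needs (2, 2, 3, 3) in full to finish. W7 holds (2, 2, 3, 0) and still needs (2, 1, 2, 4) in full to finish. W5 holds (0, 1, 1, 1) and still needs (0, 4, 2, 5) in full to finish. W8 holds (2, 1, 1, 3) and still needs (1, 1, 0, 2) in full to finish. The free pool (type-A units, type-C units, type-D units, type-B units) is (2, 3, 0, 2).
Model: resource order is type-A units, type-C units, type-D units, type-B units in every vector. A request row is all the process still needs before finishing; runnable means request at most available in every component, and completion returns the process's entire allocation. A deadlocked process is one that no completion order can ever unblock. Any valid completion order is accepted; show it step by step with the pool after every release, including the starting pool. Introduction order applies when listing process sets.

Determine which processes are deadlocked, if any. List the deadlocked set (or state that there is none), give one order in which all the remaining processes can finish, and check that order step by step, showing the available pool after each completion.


Deadlocked: W4, W7 and W5.
Key observation: once W8, W6 finish, the pool peaks at (4, 4, 1, 7) — and every remaining process still needs more type-D units than that.
A valid finishing order for the others: W8, W6. Verifying each step:
  pool = (2, 3, 0, 2)
  run W8 (needs (1, 1, 0, 2), free (2, 3, 0, 2)); after release of (2, 1, 1, 3) the pool is (4, 4, 1, 5)
  run W6 (needs (2, 3, 1, 5), free (4, 4, 1, 5)); after release of (0, 0, 0, 2) the pool is (4, 4, 1, 7)
The stuck group stays short no matter what:
  blocked: W4 wants (2, 2, 3, 3), pool (4, 4, 1, 7) — not enough type-D units
  blocked: W7 wants (2, 1, 2, 4), pool (4, 4, 1, 7) — not enough type-D units
  blocked: W5 wants (0, 4, 2, 5), pool (4, 4, 1, 7) — not enough type-D units


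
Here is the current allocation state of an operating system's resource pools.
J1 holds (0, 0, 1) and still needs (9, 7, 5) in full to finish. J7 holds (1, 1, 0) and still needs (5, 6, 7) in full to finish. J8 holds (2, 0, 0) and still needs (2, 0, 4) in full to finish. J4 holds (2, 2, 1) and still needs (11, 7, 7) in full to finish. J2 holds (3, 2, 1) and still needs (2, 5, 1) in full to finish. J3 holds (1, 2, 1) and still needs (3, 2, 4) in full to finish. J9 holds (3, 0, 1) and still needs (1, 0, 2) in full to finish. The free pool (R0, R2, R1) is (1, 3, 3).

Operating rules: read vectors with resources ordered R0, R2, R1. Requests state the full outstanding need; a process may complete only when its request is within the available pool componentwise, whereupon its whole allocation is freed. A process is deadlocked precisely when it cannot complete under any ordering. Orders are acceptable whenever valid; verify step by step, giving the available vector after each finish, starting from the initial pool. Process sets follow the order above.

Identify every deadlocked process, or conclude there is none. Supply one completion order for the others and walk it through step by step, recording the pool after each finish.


No process is deadlocked.
Key observation: J9 leads a chain of completions in which each release enables another process.
A valid finishing order for the others: J9, J3, J2, J8, J1, J7, J4. Check, step by step:
  pool = (1, 3, 3)
  run J9 (needs (1, 0, 2), free (1, 3, 3)); after release of (3, 0, 1) the pool is (4, 3, 4)
  run J3 (needs (3, 2, 4), free (4, 3, 4)); after release of (1, 2, 1) the pool is (5, 5, 5)
  run J2 (needs (2, 5, 1), free (5, 5, 5)); after release of (3, 2, 1) the pool is (8, 7, 6)
  run J8 (needs (2, 0, 4), free (8, 7, 6)); after release of (2, 0, 0) the pool is (10, 7, 6)
  run J1 (needs (9, 7, 5), free (10, 7, 6)); after release of (0, 0, 1) the pool is (10, 7, 7)
  run J7 (needs (5, 6, 7), free (10, 7, 7)); after release of (1, 1, 0) the pool is (11, 8, 7)
  run J4 (needs (11, 7, 7), free (11, 8, 7)); after release of (2, 2, 1) the pool is (13, 10, 8)


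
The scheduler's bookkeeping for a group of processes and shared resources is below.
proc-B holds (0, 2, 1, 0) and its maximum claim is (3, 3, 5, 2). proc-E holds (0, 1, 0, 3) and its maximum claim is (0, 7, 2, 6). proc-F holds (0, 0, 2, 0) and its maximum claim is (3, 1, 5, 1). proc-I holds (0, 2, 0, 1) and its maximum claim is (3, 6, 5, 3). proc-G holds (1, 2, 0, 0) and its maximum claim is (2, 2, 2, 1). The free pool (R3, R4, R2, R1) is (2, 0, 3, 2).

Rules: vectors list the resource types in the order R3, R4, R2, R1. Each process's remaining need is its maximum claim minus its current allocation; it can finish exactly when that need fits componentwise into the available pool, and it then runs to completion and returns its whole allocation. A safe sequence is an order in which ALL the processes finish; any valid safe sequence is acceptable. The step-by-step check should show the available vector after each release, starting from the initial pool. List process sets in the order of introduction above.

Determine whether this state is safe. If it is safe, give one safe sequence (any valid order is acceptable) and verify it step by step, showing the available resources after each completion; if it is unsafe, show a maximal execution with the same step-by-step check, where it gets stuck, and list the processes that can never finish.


SAFE. One safe sequence: proc-G, proc-F, proc-B, proc-I, proc-E.
Key observation: proc-F marks the first exact bind of the order: its need (3, 1, 3, 1) fits the free (3, 2, 3, 2) with zero slack on a requested resource.
Step-by-step check:
  pool = (2, 0, 3, 2)
  proc-G: need (1, 0, 2, 1) fits (2, 0, 3, 2); releases (1, 2, 0, 0), pool now (3, 2, 3, 2)
  proc-F: need (3, 1, 3, 1) fits (3, 2, 3, 2); releases (0, 0, 2, 0), pool now (3, 2, 5, 2)
  proc-B: need (3, 1, 4, 2) fits (3, 2, 5, 2); releases (0, 2, 1, 0), pool now (3, 4, 6, 2)
  proc-I: need (3, 4, 5, 2) fits (3, 4, 6, 2); releases (0, 2, 0, 1), pool now (3, 6, 6, 3)
  proc-E: need (0, 6, 2, 3) fits (3, 6, 6, 3); releases (0, 1, 0, 3), pool now (3, 7, 6, 6)


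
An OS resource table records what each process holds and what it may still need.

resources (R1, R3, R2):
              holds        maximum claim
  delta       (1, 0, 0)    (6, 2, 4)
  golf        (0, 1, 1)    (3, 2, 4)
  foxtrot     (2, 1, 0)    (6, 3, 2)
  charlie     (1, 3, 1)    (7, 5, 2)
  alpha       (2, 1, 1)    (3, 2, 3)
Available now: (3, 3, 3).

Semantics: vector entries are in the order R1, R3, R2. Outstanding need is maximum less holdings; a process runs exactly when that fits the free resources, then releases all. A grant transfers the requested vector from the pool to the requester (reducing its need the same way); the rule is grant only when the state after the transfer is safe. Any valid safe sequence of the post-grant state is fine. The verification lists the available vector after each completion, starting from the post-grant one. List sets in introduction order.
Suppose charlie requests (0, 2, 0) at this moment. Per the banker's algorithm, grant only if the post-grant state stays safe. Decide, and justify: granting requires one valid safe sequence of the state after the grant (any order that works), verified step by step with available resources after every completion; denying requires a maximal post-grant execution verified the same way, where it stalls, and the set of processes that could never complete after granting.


GRANT. The post-grant state is safe; one safe sequence: alpha, foxtrot, charlie, golf, delta.
Key observation: the grant leaves (3, 1, 3) free — enough for alpha, whose release restarts the cascade.
Step-by-step check of the post-grant state:
  pool = (3, 1, 3)
  alpha: need (1, 1, 2) fits (3, 1, 3); releases (2, 1, 1), pool now (5, 2, 4)
  foxtrot: need (4, 2, 2) fits (5, 2, 4); releases (2, 1, 0), pool now (7, 3, 4)
  charlie: need (6, 0, 1) fits (7, 3, 4); releases (1, 5, 1), pool now (8, 8, 5)
  golf: need (3, 1, 3) fits (8, 8, 5); releases (0, 1, 1), pool now (8, 9, 6)
  delta: need (5, 2, 4) fits (8, 9, 6); releases (1, 0, 0), pool now (9, 9, 6)


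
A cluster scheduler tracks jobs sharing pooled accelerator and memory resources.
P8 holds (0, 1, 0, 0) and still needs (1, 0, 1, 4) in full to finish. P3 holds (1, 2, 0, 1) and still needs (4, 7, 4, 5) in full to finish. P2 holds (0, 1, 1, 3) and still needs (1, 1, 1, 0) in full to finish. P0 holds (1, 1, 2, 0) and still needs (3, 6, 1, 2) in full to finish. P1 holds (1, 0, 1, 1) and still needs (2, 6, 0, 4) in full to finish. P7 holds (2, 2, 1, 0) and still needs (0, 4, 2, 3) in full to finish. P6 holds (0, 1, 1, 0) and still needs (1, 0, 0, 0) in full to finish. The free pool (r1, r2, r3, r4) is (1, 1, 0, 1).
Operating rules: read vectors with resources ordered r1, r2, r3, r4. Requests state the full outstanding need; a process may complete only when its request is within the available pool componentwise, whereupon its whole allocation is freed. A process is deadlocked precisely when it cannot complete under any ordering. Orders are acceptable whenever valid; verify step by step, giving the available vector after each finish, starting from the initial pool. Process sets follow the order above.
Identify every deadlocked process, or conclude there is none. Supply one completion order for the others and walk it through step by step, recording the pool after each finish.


No process is deadlocked.
Key observation: starting with P6, each completion frees enough for the next — no one is permanently blocked.
One completion order for the rest: P6, P2, P8, P7, P0, P1, P3. Check, step by step:
  pool = (1, 1, 0, 1)
  run P6 (needs (1, 0, 0, 0), free (1, 1, 0, 1)); after release of (0, 1, 1, 0) the pool is (1, 2, 1, 1)
  run P2 (needs (1, 1, 1, 0), free (1, 2, 1, 1)); after release of (0, 1, 1, 3) the pool is (1, 3, 2, 4)
  run P8 (needs (1, 0, 1, 4), free (1, 3, 2, 4)); after release of (0, 1, 0, 0) the pool is (1, 4, 2, 4)
  run P7 (needs (0, 4, 2, 3), free (1, 4, 2, 4)); after release of (2, 2, 1, 0) the pool is (3, 6, 3, 4)
  run P0 (needs (3, 6, 1, 2), free (3, 6, 3, 4)); after release of (1, 1, 2, 0) the pool is (4, 7, 5, 4)
  run P1 (needs (2, 6, 0, 4), free (4, 7, 5, 4)); after release of (1, 0, 1, 1) the pool is (5, 7, 6, 5)
  run P3 (needs (4, 7, 4, 5), free (5, 7, 6, 5)); after release of (1, 2, 0, 1) the pool is (6, 9, 6, 6)
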